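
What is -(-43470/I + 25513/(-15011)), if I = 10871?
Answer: 132839999/23312083 ≈ 5.6983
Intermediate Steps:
-(-43470/I + 25513/(-15011)) = -(-43470/10871 + 25513/(-15011)) = -(-43470*1/10871 + 25513*(-1/15011)) = -(-6210/1553 - 25513/15011) = -1*(-132839999/23312083) = 132839999/23312083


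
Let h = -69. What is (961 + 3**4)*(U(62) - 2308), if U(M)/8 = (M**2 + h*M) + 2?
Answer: -6006088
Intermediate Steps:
U(M) = 16 - 552*M + 8*M**2 (U(M) = 8*((M**2 - 69*M) + 2) = 8*(2 + M**2 - 69*M) = 16 - 552*M + 8*M**2)
(961 + 3**4)*(U(62) - 2308) = (961 + 3**4)*((16 - 552*62 + 8*62**2) - 2308) = (961 + 81)*((16 - 34224 + 8*3844) - 2308) = 1042*((16 - 34224 + 30752) - 2308) = 1042*(-3456 - 2308) = 1042*(-5764) = -6006088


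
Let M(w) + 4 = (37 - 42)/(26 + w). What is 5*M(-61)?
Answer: -135/7 ≈ -19.286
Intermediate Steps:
M(w) = -4 - 5/(26 + w) (M(w) = -4 + (37 - 42)/(26 + w) = -4 - 5/(26 + w))
5*M(-61) = 5*((-109 - 4*(-61))/(26 - 61)) = 5*((-109 + 244)/(-35)) = 5*(-1/35*135) = 5*(-27/7) = -135/7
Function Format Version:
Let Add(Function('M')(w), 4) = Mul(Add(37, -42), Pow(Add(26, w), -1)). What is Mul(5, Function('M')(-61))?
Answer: Rational(-135, 7) ≈ -19.286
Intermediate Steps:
Function('M')(w) = Add(-4, Mul(-5, Pow(Add(26, w), -1))) (Function('M')(w) = Add(-4, Mul(Add(37, -42), Pow(Add(26, w), -1))) = Add(-4, Mul(-5, Pow(Add(26, w), -1))))
Mul(5, Function('M')(-61)) = Mul(5, Mul(Pow(Add(26, -61), -1), Add(-109, Mul(-4, -61)))) = Mul(5, Mul(Pow(-35, -1), Add(-109, 244))) = Mul(5, Mul(Rational(-1, 35), 135)) = Mul(5, Rational(-27, 7)) = Rational(-135, 7)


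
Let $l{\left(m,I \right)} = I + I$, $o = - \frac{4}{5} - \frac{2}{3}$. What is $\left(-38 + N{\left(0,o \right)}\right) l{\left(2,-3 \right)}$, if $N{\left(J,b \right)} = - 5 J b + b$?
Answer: $\frac{1184}{5} \approx 236.8$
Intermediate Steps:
$o = - \frac{22}{15}$ ($o = \left(-4\right) \frac{1}{5} - \frac{2}{3} = - \frac{4}{5} - \frac{2}{3} = - \frac{22}{15} \approx -1.4667$)
$l{\left(m,I \right)} = 2 I$
$N{\left(J,b \right)} = b - 5 J b$ ($N{\left(J,b \right)} = - 5 J b + b = b - 5 J b$)
$\left(-38 + N{\left(0,o \right)}\right) l{\left(2,-3 \right)} = \left(-38 - \frac{22 \left(1 - 0\right)}{15}\right) 2 \left(-3\right) = \left(-38 - \frac{22 \left(1 + 0\right)}{15}\right) \left(-6\right) = \left(-38 - \frac{22}{15}\right) \left(-6\right) = \left(- \frac{592}{15}\right) \left(-6\right) = \frac{1184}{5}$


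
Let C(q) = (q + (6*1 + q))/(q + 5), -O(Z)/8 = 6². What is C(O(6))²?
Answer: 324900/80089 ≈ 4.0567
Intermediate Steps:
O(Z) = -288 (O(Z) = -8*6² = -8*36 = -288)
C(q) = (6 + 2*q)/(5 + q) (C(q) = (q + (6 + q))/(5 + q) = (6 + 2*q)/(5 + q))
C(O(6))² = (2*(3 - 288)/(5 - 288))² = (2*(-285)/(-283))² = (2*(-1/283)*(-285))² = (570/283)² = 324900/80089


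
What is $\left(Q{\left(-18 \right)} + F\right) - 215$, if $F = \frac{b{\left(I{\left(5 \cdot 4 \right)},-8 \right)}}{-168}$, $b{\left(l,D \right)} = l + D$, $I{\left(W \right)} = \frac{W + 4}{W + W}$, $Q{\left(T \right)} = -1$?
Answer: $- \frac{181403}{840} \approx -215.96$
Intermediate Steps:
$I{\left(W \right)} = \frac{4 + W}{2 W}$
$b{\left(l,D \right)} = D + l$
$F = \frac{37}{840}$ ($F = \frac{-8 + \frac{4 + 5 \cdot 4}{2 \cdot 5 \cdot 4}}{-168} = \left(-8 + \frac{4 + 20}{2 \cdot 20}\right) \left(- \frac{1}{168}\right) = \left(-8 + \frac{1}{2} \cdot \frac{1}{20} \cdot 24\right) \left(- \frac{1}{168}\right) = \left(-8 + \frac{3}{5}\right) \left(- \frac{1}{168}\right) = \left(- \frac{37}{5}\right) \left(- \frac{1}{168}\right) = \frac{37}{840} \approx 0.044048$)
$\left(Q{\left(-18 \right)} + F\right) - 215 = \left(-1 + \frac{37}{840}\right) - 215 = - \frac{803}{840} - 215 = - \frac{181403}{840}$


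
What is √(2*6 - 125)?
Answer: I*√113 ≈ 10.63*I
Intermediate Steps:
√(2*6 - 125) = √(12 - 125) = √(-113) = I*√113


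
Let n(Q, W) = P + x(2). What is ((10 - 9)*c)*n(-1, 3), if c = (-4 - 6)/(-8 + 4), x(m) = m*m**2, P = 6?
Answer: 35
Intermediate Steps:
x(m) = m**3
c = 5/2 (c = -10/(-4) = -10*(-1/4) = 5/2 ≈ 2.5000)
n(Q, W) = 14 (n(Q, W) = 6 + 2**3 = 6 + 8 = 14)
((10 - 9)*c)*n(-1, 3) = ((10 - 9)*(5/2))*14 = (1*(5/2))*14 = (5/2)*14 = 35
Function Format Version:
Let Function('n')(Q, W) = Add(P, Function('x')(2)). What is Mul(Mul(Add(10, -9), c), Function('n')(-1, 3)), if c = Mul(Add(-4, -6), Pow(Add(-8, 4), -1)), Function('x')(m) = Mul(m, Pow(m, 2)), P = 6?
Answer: 35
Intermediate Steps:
Function('x')(m) = Pow(m, 3)
c = Rational(5, 2) (c = Mul(-10, Pow(-4, -1)) = Mul(-10, Rational(-1, 4)) = Rational(5, 2) ≈ 2.5000)
Function('n')(Q, W) = 14 (Function('n')(Q, W) = Add(6, Pow(2, 3)) = Add(6, 8) = 14)
Mul(Mul(Add(10, -9), c), Function('n')(-1, 3)) = Mul(Mul(Add(10, -9), Rational(5, 2)), 14) = Mul(Mul(1, Rational(5, 2)), 14) = Mul(Rational(5, 2), 14) = 35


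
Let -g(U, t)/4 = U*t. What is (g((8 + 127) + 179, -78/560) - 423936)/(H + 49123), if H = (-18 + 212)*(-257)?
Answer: 4943879/8575 ≈ 576.55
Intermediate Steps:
H = -49858 (H = 194*(-257) = -49858)
g(U, t) = -4*U*t
(g((8 + 127) + 179, -78/560) - 423936)/(H + 49123) = (-4*((8 + 127) + 179)*(-78/560) - 423936)/(-49858 + 49123) = (-4*(135 + 179)*(-78*1/560) - 423936)/(-735) = (-4*314*(-39/280) - 423936)*(-1/735) = (6123/35 - 423936)*(-1/735) = -14831637/35*(-1/735) = 4943879/8575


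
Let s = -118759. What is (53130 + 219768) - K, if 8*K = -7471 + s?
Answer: 1154707/4 ≈ 2.8868e+5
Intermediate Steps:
K = -63115/4 (K = (-7471 - 118759)/8 = (1/8)*(-126230) = -63115/4 ≈ -15779.)
(53130 + 219768) - K = (53130 + 219768) - 1*(-63115/4) = 272898 + 63115/4 = 1154707/4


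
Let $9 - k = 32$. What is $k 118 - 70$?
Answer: $-2784$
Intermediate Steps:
$k = -23$ ($k = 9 - 32 = -23$)
$k 118 - 70 = \left(-23\right) 118 - 70 = -2714 - 70 = -2784$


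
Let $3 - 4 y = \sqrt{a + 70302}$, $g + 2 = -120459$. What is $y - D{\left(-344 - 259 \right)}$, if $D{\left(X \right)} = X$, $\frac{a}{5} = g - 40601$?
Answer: $\frac{2415}{4} - i \sqrt{45938} \approx 603.75 - 214.33 i$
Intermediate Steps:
$g = -120461$ ($g = -2 - 120459 = -120461$)
$a = -805310$ ($a = 5 \left(-120461 - 40601\right) = 5 \left(-161062\right) = -805310$)
$y = \frac{3}{4} - i \sqrt{45938}$ ($y = \frac{3}{4} - \frac{\sqrt{-805310 + 70302}}{4} = \frac{3}{4} - \frac{\sqrt{-735008}}{4} = \frac{3}{4} - \frac{4 i \sqrt{45938}}{4} = \frac{3}{4} - i \sqrt{45938} \approx 0.75 - 214.33 i$)
$y - D{\left(-344 - 259 \right)} = \left(\frac{3}{4} - i \sqrt{45938}\right) - \left(-344 - 259\right) = \left(\frac{3}{4} - i \sqrt{45938}\right) - -603 = \left(\frac{3}{4} - i \sqrt{45938}\right) + 603 = \frac{2415}{4} - i \sqrt{45938}$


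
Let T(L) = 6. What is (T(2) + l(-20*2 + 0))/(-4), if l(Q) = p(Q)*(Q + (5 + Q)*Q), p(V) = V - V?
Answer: -3/2 ≈ -1.5000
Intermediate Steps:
p(V) = 0
l(Q) = 0 (l(Q) = 0*(Q + (5 + Q)*Q) = 0*(Q + Q*(5 + Q)) = 0)
(T(2) + l(-20*2 + 0))/(-4) = (6 + 0)/(-4) = 6*(-¼) = -3/2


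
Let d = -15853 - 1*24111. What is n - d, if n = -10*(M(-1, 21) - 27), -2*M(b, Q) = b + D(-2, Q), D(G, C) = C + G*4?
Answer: 40294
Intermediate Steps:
D(G, C) = C + 4*G
M(b, Q) = 4 - Q/2 - b/2 (M(b, Q) = -(b + (Q + 4*(-2)))/2 = -(b + (Q - 8))/2 = -(b + (-8 + Q))/2 = -(-8 + Q + b)/2 = 4 - Q/2 - b/2)
d = -39964 (d = -15853 - 24111 = -39964)
n = 330 (n = -10*((4 - ½*21 - ½*(-1)) - 27) = -10*((4 - 21/2 + ½) - 27) = -10*(-6 - 27) = -10*(-33) = 330)
n - d = 330 - 1*(-39964) = 330 + 39964 = 40294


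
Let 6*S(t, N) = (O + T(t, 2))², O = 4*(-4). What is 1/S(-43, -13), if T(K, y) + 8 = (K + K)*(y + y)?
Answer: 3/67712 ≈ 4.4305e-5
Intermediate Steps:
O = -16
T(K, y) = -8 + 4*K*y (T(K, y) = -8 + (K + K)*(y + y) = -8 + (2*K)*(2*y) = -8 + 4*K*y)
S(t, N) = (-24 + 8*t)²/6 (S(t, N) = (-16 + (-8 + 4*t*2))²/6 = (-16 + (-8 + 8*t))²/6 = (-24 + 8*t)²/6)
1/S(-43, -13) = 1/(32*(-3 - 43)²/3) = 1/((32/3)*(-46)²) = 1/((32/3)*2116) = 1/(67712/3) = 3/67712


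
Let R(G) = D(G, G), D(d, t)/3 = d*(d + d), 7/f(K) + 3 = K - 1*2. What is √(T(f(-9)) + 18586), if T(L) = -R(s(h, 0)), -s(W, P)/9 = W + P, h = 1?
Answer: 10*√181 ≈ 134.54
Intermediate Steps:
f(K) = 7/(-5 + K) (f(K) = 7/(-3 + (K - 1*2)) = 7/(-3 + (K - 2)) = 7/(-3 + (-2 + K)) = 7/(-5 + K))
s(W, P) = -9*P - 9*W (s(W, P) = -9*(W + P) = -9*(P + W) = -9*P - 9*W)
D(d, t) = 6*d² (D(d, t) = 3*(d*(d + d)) = 3*(d*(2*d)) = 3*(2*d²) = 6*d²)
R(G) = 6*G²
T(L) = -486 (T(L) = -6*(-9*0 - 9*1)² = -6*(0 - 9)² = -6*(-9)² = -6*81 = -1*486 = -486)
√(T(f(-9)) + 18586) = √(-486 + 18586) = √18100 = 10*√181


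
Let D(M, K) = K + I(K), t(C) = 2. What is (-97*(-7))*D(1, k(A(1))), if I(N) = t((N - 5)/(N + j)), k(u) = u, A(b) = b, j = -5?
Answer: 2037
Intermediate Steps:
I(N) = 2
D(M, K) = 2 + K (D(M, K) = K + 2 = 2 + K)
(-97*(-7))*D(1, k(A(1))) = (-97*(-7))*(2 + 1) = 679*3 = 2037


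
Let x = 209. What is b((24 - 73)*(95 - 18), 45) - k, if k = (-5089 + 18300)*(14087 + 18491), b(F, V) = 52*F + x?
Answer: -430583945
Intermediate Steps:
b(F, V) = 209 + 52*F (b(F, V) = 52*F + 209 = 209 + 52*F)
k = 430387958 (k = 13211*32578 = 430387958)
b((24 - 73)*(95 - 18), 45) - k = (209 + 52*((24 - 73)*(95 - 18))) - 1*430387958 = (209 + 52*(-49*77)) - 430387958 = (209 + 52*(-3773)) - 430387958 = (209 - 196196) - 430387958 = -195987 - 430387958 = -430583945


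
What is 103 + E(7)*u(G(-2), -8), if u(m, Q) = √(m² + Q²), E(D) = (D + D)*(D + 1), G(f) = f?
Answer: 103 + 224*√17 ≈ 1026.6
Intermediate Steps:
E(D) = 2*D*(1 + D) (E(D) = (2*D)*(1 + D) = 2*D*(1 + D))
u(m, Q) = √(Q² + m²)
103 + E(7)*u(G(-2), -8) = 103 + (2*7*(1 + 7))*√((-8)² + (-2)²) = 103 + (2*7*8)*√(64 + 4) = 103 + 112*√68 = 103 + 112*(2*√17) = 103 + 224*√17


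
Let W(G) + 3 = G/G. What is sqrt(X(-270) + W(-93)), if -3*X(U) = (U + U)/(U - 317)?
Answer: I*sqrt(794798)/587 ≈ 1.5188*I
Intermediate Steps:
X(U) = -2*U/(3*(-317 + U)) (X(U) = -(U + U)/(3*(U - 317)) = -2*U/(3*(-317 + U)))
W(G) = -2 (W(G) = -3 + G/G = -3 + 1 = -2)
sqrt(X(-270) + W(-93)) = sqrt(-2*(-270)/(-951 + 3*(-270)) - 2) = sqrt(-2*(-270)/(-951 - 810) - 2) = sqrt(-2*(-270)/(-1761) - 2) = sqrt(-2*(-270)*(-1/1761) - 2) = sqrt(-180/587 - 2) = sqrt(-1354/587) = I*sqrt(794798)/587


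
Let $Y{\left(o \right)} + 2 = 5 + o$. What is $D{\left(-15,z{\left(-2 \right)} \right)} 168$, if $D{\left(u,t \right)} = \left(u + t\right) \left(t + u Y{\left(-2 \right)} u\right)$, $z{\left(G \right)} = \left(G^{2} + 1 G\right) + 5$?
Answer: $-311808$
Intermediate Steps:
$Y{\left(o \right)} = 3 + o$ ($Y{\left(o \right)} = -2 + \left(5 + o\right) = 3 + o$)
$z{\left(G \right)} = 5 + G + G^{2}$ ($z{\left(G \right)} = \left(G^{2} + G\right) + 5 = \left(G + G^{2}\right) + 5 = 5 + G + G^{2}$)
$D{\left(u,t \right)} = \left(t + u\right) \left(t + u^{2}\right)$ ($D{\left(u,t \right)} = \left(u + t\right) \left(t + u \left(3 - 2\right) u\right) = \left(t + u\right) \left(t + u 1 u\right) = \left(t + u\right) \left(t + u u\right) = \left(t + u\right) \left(t + u^{2}\right)$)
$D{\left(-15,z{\left(-2 \right)} \right)} 168 = \left(\left(5 - 2 + \left(-2\right)^{2}\right)^{2} + \left(-15\right)^{3} + \left(5 - 2 + \left(-2\right)^{2}\right) \left(-15\right) + \left(5 - 2 + \left(-2\right)^{2}\right) \left(-15\right)^{2}\right) 168 = \left(\left(5 - 2 + 4\right)^{2} - 3375 + \left(5 - 2 + 4\right) \left(-15\right) + \left(5 - 2 + 4\right) 225\right) 168 = \left(7^{2} - 3375 + 7 \left(-15\right) + 7 \cdot 225\right) 168 = \left(49 - 3375 - 105 + 1575\right) 168 = \left(-1856\right) 168 = -311808$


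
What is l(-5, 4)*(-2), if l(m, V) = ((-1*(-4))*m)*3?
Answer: 120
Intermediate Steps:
l(m, V) = 12*m (l(m, V) = (4*m)*3 = 12*m)
l(-5, 4)*(-2) = (12*(-5))*(-2) = -60*(-2) = 120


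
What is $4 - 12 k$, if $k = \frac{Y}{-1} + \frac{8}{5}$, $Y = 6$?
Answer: $\frac{284}{5} \approx 56.8$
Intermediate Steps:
$k = - \frac{22}{5}$ ($k = \frac{6}{-1} + \frac{8}{5} = 6 \left(-1\right) + 8 \cdot \frac{1}{5} = -6 + \frac{8}{5} = - \frac{22}{5} \approx -4.4$)
$4 - 12 k = 4 - - \frac{264}{5} = 4 + \frac{264}{5} = \frac{284}{5}$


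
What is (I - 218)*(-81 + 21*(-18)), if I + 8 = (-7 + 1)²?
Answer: 87210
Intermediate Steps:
I = 28 (I = -8 + (-7 + 1)² = -8 + (-6)² = -8 + 36 = 28)
(I - 218)*(-81 + 21*(-18)) = (28 - 218)*(-81 + 21*(-18)) = -190*(-81 - 378) = -190*(-459) = 87210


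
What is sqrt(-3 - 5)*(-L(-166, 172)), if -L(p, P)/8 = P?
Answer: 2752*I*sqrt(2) ≈ 3891.9*I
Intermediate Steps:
L(p, P) = -8*P
sqrt(-3 - 5)*(-L(-166, 172)) = sqrt(-3 - 5)*(-(-8)*172) = sqrt(-8)*(-1*(-1376)) = (2*I*sqrt(2))*1376 = 2752*I*sqrt(2)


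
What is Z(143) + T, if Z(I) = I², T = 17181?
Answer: 37630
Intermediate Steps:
Z(143) + T = 143² + 17181 = 20449 + 17181 = 37630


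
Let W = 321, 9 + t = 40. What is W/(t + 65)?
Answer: 107/32 ≈ 3.3438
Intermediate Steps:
t = 31 (t = -9 + 40 = 31)
W/(t + 65) = 321/(31 + 65) = 321/96 = 321*(1/96) = 107/32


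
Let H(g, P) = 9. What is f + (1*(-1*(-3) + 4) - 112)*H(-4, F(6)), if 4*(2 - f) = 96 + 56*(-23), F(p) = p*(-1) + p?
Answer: -645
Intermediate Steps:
F(p) = 0 (F(p) = -p + p = 0)
f = 300 (f = 2 - (96 + 56*(-23))/4 = 2 - (96 - 1288)/4 = 2 - ¼*(-1192) = 2 + 298 = 300)
f + (1*(-1*(-3) + 4) - 112)*H(-4, F(6)) = 300 + (1*(-1*(-3) + 4) - 112)*9 = 300 + (1*(3 + 4) - 112)*9 = 300 + (1*7 - 112)*9 = 300 + (7 - 112)*9 = 300 - 105*9 = 300 - 945 = -645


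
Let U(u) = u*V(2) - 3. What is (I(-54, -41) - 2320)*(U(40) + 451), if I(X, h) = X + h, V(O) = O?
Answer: -1275120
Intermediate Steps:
U(u) = -3 + 2*u (U(u) = u*2 - 3 = 2*u - 3 = -3 + 2*u)
(I(-54, -41) - 2320)*(U(40) + 451) = ((-54 - 41) - 2320)*((-3 + 2*40) + 451) = (-95 - 2320)*((-3 + 80) + 451) = -2415*(77 + 451) = -2415*528 = -1275120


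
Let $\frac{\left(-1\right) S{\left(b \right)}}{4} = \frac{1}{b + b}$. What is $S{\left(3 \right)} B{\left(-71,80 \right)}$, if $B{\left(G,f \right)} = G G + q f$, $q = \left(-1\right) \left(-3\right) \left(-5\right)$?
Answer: $- \frac{7682}{3} \approx -2560.7$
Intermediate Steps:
$S{\left(b \right)} = - \frac{2}{b}$ ($S{\left(b \right)} = - \frac{4}{b + b} = - \frac{4}{2 b} = - 4 \frac{1}{2 b} = - \frac{2}{b}$)
$q = -15$ ($q = 3 \left(-5\right) = -15$)
$B{\left(G,f \right)} = G^{2} - 15 f$ ($B{\left(G,f \right)} = G G - 15 f = G^{2} - 15 f$)
$S{\left(3 \right)} B{\left(-71,80 \right)} = - \frac{2}{3} \left(\left(-71\right)^{2} - 1200\right) = \left(-2\right) \frac{1}{3} \left(5041 - 1200\right) = \left(- \frac{2}{3}\right) 3841 = - \frac{7682}{3}$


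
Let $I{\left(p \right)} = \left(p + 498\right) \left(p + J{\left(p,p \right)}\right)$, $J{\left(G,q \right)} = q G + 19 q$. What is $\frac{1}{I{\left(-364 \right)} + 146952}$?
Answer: $\frac{1}{16925896} \approx 5.9081 \cdot 10^{-8}$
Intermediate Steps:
$J{\left(G,q \right)} = 19 q + G q$ ($J{\left(G,q \right)} = G q + 19 q = 19 q + G q$)
$I{\left(p \right)} = \left(498 + p\right) \left(p + p \left(19 + p\right)\right)$ ($I{\left(p \right)} = \left(p + 498\right) \left(p + p \left(19 + p\right)\right) = \left(498 + p\right) \left(p + p \left(19 + p\right)\right)$)
$\frac{1}{I{\left(-364 \right)} + 146952} = \frac{1}{- 364 \left(9960 + \left(-364\right)^{2} + 518 \left(-364\right)\right) + 146952} = \frac{1}{- 364 \left(9960 + 132496 - 188552\right) + 146952} = \frac{1}{\left(-364\right) \left(-46096\right) + 146952} = \frac{1}{16778944 + 146952} = \frac{1}{16925896}$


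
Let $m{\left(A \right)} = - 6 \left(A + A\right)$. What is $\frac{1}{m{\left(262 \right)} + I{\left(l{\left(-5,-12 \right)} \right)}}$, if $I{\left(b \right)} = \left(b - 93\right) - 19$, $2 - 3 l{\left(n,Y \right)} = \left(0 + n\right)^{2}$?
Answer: $- \frac{3}{9791} \approx -0.0003064$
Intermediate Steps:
$l{\left(n,Y \right)} = \frac{2}{3} - \frac{n^{2}}{3}$ ($l{\left(n,Y \right)} = \frac{2}{3} - \frac{\left(0 + n\right)^{2}}{3} = \frac{2}{3} - \frac{n^{2}}{3}$)
$m{\left(A \right)} = - 12 A$ ($m{\left(A \right)} = - 6 \cdot 2 A = - 12 A$)
$I{\left(b \right)} = -112 + b$ ($I{\left(b \right)} = \left(-93 + b\right) - 19 = -112 + b$)
$\frac{1}{m{\left(262 \right)} + I{\left(l{\left(-5,-12 \right)} \right)}} = \frac{1}{\left(-12\right) 262 - \left(\frac{334}{3} + \frac{25}{3}\right)} = \frac{1}{-3144 + \left(-112 + \left(\frac{2}{3} - \frac{25}{3}\right)\right)} = \frac{1}{-3144 - \frac{359}{3}} = \frac{1}{- \frac{9791}{3}} = - \frac{3}{9791}$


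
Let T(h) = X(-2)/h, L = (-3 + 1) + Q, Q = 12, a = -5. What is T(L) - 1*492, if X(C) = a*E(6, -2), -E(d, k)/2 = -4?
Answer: -496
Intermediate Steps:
E(d, k) = 8 (E(d, k) = -2*(-4) = 8)
X(C) = -40 (X(C) = -5*8 = -40)
L = 10 (L = (-3 + 1) + 12 = -2 + 12 = 10)
T(h) = -40/h
T(L) - 1*492 = -40/10 - 1*492 = -40*⅒ - 492 = -4 - 492 = -496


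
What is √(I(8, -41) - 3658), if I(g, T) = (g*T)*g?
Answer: 3*I*√698 ≈ 79.259*I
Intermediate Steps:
I(g, T) = T*g² (I(g, T) = (T*g)*g = T*g²)
√(I(8, -41) - 3658) = √(-41*8² - 3658) = √(-41*64 - 3658) = √(-2624 - 3658) = √(-6282) = 3*I*√698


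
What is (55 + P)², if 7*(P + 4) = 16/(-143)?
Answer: 2604571225/1002001 ≈ 2599.4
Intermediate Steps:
P = -4020/1001 (P = -4 + (16/(-143))/7 = -4 + (16*(-1/143))/7 = -4 + (⅐)*(-16/143) = -4 - 16/1001 = -4020/1001 ≈ -4.0160)
(55 + P)² = (55 - 4020/1001)² = (51035/1001)² = 2604571225/1002001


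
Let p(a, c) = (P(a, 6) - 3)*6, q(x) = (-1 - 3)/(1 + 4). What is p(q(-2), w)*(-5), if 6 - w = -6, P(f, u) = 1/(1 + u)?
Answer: 600/7 ≈ 85.714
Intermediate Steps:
w = 12 (w = 6 - 1*(-6) = 6 + 6 = 12)
q(x) = -⅘ (q(x) = -4/5 = -4*⅕ = -⅘)
p(a, c) = -120/7 (p(a, c) = (1/(1 + 6) - 3)*6 = (1/7 - 3)*6 = (⅐ - 3)*6 = -20/7*6 = -120/7)
p(q(-2), w)*(-5) = -120/7*(-5) = 600/7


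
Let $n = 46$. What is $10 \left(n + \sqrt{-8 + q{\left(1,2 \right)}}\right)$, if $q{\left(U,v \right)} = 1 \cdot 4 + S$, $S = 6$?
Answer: $460 + 10 \sqrt{2} \approx 474.14$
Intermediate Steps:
$q{\left(U,v \right)} = 10$ ($q{\left(U,v \right)} = 1 \cdot 4 + 6 = 4 + 6 = 10$)
$10 \left(n + \sqrt{-8 + q{\left(1,2 \right)}}\right) = 10 \left(46 + \sqrt{-8 + 10}\right) = 10 \left(46 + \sqrt{2}\right) = 460 + 10 \sqrt{2}$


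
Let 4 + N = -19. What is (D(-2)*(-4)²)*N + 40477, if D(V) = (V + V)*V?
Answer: 37533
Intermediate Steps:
N = -23 (N = -4 - 19 = -23)
D(V) = 2*V² (D(V) = (2*V)*V = 2*V²)
(D(-2)*(-4)²)*N + 40477 = ((2*(-2)²)*(-4)²)*(-23) + 40477 = ((2*4)*16)*(-23) + 40477 = (8*16)*(-23) + 40477 = 128*(-23) + 40477 = -2944 + 40477 = 37533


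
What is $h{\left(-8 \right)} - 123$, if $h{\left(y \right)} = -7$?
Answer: $-130$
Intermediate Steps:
$h{\left(-8 \right)} - 123 = -7 - 123 = -130$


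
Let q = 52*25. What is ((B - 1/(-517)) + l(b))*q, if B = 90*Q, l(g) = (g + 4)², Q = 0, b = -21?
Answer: 194238200/517 ≈ 3.7570e+5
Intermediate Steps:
l(g) = (4 + g)²
q = 1300
B = 0 (B = 90*0 = 0)
((B - 1/(-517)) + l(b))*q = ((0 - 1/(-517)) + (4 - 21)²)*1300 = ((0 - 1*(-1/517)) + (-17)²)*1300 = ((0 + 1/517) + 289)*1300 = (1/517 + 289)*1300 = (149414/517)*1300 = 194238200/517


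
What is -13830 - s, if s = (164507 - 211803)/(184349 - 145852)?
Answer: -532366214/38497 ≈ -13829.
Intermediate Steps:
s = -47296/38497 ≈ -1.2286
-13830 - s = -13830 - 1*(-47296/38497) = -13830 + 47296/38497 = -532366214/38497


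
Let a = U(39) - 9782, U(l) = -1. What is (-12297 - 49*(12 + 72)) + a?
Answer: -26196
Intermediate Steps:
a = -9783 (a = -1 - 9782 = -9783)
(-12297 - 49*(12 + 72)) + a = (-12297 - 49*(12 + 72)) - 9783 = (-12297 - 49*84) - 9783 = (-12297 - 4116) - 9783 = -16413 - 9783 = -26196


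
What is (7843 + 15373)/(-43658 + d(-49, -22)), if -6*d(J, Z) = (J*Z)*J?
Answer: -69648/104563 ≈ -0.66609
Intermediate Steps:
d(J, Z) = -Z*J**2/6 (d(J, Z) = -J*Z*J/6 = -Z*J**2/6)
(7843 + 15373)/(-43658 + d(-49, -22)) = (7843 + 15373)/(-43658 - 1/6*(-22)*(-49)**2) = 23216/(-43658 - 1/6*(-22)*2401) = 23216/(-43658 + 26411/3) = 23216/(-104563/3) = 23216*(-3/104563) = -69648/104563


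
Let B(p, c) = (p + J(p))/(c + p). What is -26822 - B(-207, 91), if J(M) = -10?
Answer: -3111569/116 ≈ -26824.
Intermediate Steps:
B(p, c) = (-10 + p)/(c + p) (B(p, c) = (p - 10)/(c + p) = (-10 + p)/(c + p))
-26822 - B(-207, 91) = -26822 - (-10 - 207)/(91 - 207) = -26822 - (-217)/(-116) = -26822 - (-1)*(-217)/116 = -26822 - 1*217/116 = -26822 - 217/116 = -3111569/116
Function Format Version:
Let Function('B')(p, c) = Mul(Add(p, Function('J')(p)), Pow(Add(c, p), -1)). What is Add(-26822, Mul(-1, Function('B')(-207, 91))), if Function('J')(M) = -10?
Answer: Rational(-3111569, 116) ≈ -26824.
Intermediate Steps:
Function('B')(p, c) = Mul(Pow(Add(c, p), -1), Add(-10, p)) (Function('B')(p, c) = Mul(Add(p, -10), Pow(Add(c, p), -1)) = Mul(Add(-10, p), Pow(Add(c, p), -1)) = Mul(Pow(Add(c, p), -1), Add(-10, p)))
Add(-26822, Mul(-1, Function('B')(-207, 91))) = Add(-26822, Mul(-1, Mul(Pow(Add(91, -207), -1), Add(-10, -207)))) = Add(-26822, Mul(-1, Mul(Pow(-116, -1), -217))) = Add(-26822, Mul(-1, Mul(Rational(-1, 116), -217))) = Add(-26822, Mul(-1, Rational(217, 116))) = Add(-26822, Rational(-217, 116)) = Rational(-3111569, 116)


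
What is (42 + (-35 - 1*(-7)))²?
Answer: 196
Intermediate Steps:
(42 + (-35 - 1*(-7)))² = (42 + (-35 + 7))² = (42 - 28)² = 14² = 196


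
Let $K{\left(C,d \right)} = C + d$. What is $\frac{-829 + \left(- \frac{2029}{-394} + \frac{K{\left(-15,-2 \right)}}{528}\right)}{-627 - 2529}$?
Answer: $\frac{85696957}{328274496} \approx 0.26105$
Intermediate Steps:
$\frac{-829 + \left(- \frac{2029}{-394} + \frac{K{\left(-15,-2 \right)}}{528}\right)}{-627 - 2529} = \frac{-829 + \left(- \frac{2029}{-394} + \frac{-15 - 2}{528}\right)}{-627 - 2529} = \frac{-829 - - \frac{532307}{104016}}{-3156} = \left(-829 + \left(\frac{2029}{394} - \frac{17}{528}\right)\right) \left(- \frac{1}{3156}\right) = \left(-829 + \frac{532307}{104016}\right) \left(- \frac{1}{3156}\right) = \left(- \frac{85696957}{104016}\right) \left(- \frac{1}{3156}\right) = \frac{85696957}{328274496}$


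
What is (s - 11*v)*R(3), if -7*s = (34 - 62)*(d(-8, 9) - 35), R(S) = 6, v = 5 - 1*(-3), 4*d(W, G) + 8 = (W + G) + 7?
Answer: -1368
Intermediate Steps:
d(W, G) = -¼ + G/4 + W/4 (d(W, G) = -2 + ((W + G) + 7)/4 = -2 + ((G + W) + 7)/4 = -2 + (7 + G + W)/4 = -2 + (7/4 + G/4 + W/4) = -¼ + G/4 + W/4)
v = 8 (v = 5 + 3 = 8)
s = -140 (s = -(34 - 62)*((-¼ + (¼)*9 + (¼)*(-8)) - 35)/7 = -(-4)*((-¼ + 9/4 - 2) - 35) = -(-4)*(0 - 35) = -(-4)*(-35) = -⅐*980 = -140)
(s - 11*v)*R(3) = (-140 - 11*8)*6 = (-140 - 88)*6 = -228*6 = -1368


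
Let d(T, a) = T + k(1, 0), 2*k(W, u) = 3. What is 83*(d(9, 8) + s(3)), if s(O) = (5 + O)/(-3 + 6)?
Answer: 6557/6 ≈ 1092.8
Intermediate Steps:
k(W, u) = 3/2 (k(W, u) = (½)*3 = 3/2)
d(T, a) = 3/2 + T (d(T, a) = T + 3/2 = 3/2 + T)
s(O) = 5/3 + O/3 (s(O) = (5 + O)/3 = (5 + O)*(⅓) = 5/3 + O/3)
83*(d(9, 8) + s(3)) = 83*((3/2 + 9) + (5/3 + (⅓)*3)) = 83*(21/2 + (5/3 + 1)) = 83*(21/2 + 8/3) = 83*(79/6) = 6557/6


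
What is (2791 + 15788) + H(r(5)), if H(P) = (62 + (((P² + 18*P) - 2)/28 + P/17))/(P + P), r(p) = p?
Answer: 88467613/4760 ≈ 18586.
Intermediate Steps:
H(P) = (867/14 + P²/28 + 167*P/238)/(2*P) (H(P) = (62 + ((-2 + P² + 18*P)*(1/28) + P*(1/17)))/((2*P)) = (62 + ((-1/14 + P²/28 + 9*P/14) + P/17))*(1/(2*P)) = (62 + (-1/14 + P²/28 + 167*P/238))*(1/(2*P)) = (867/14 + P²/28 + 167*P/238)*(1/(2*P)) = (867/14 + P²/28 + 167*P/238)/(2*P))
(2791 + 15788) + H(r(5)) = (2791 + 15788) + (1/952)*(29478 + 5*(334 + 17*5))/5 = 18579 + (1/952)*(⅕)*(29478 + 5*(334 + 85)) = 18579 + (1/952)*(⅕)*(29478 + 5*419) = 18579 + (1/952)*(⅕)*(29478 + 2095) = 18579 + (1/952)*(⅕)*31573 = 18579 + 31573/4760 = 88467613/4760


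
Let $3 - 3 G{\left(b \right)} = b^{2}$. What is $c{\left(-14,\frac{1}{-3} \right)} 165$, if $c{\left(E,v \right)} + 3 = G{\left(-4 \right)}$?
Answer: $-1210$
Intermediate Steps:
$G{\left(b \right)} = 1 - \frac{b^{2}}{3}$
$c{\left(E,v \right)} = - \frac{22}{3}$ ($c{\left(E,v \right)} = -3 + \left(1 - \frac{\left(-4\right)^{2}}{3}\right) = -3 + \left(1 - \frac{16}{3}\right) = -3 - \frac{13}{3} = - \frac{22}{3}$)
$c{\left(-14,\frac{1}{-3} \right)} 165 = \left(- \frac{22}{3}\right) 165 = -1210$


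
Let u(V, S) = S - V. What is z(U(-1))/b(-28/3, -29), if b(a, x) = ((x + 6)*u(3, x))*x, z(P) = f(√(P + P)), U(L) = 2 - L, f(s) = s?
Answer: -√6/21344 ≈ -0.00011476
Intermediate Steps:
z(P) = √2*√P (z(P) = √(P + P) = √(2*P) = √2*√P)
b(a, x) = x*(-3 + x)*(6 + x) (b(a, x) = ((x + 6)*(x - 1*3))*x = ((6 + x)*(x - 3))*x = ((6 + x)*(-3 + x))*x = ((-3 + x)*(6 + x))*x = x*(-3 + x)*(6 + x))
z(U(-1))/b(-28/3, -29) = (√2*√(2 - 1*(-1)))/((-29*(-3 - 29)*(6 - 29))) = (√2*√(2 + 1))/((-29*(-32)*(-23))) = (√2*√3)/(-21344) = √6*(-1/21344) = -√6/21344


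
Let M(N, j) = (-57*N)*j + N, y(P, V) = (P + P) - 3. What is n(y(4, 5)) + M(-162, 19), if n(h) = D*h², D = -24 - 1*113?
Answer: 171859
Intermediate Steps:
y(P, V) = -3 + 2*P (y(P, V) = 2*P - 3 = -3 + 2*P)
M(N, j) = N - 57*N*j (M(N, j) = -57*N*j + N = N - 57*N*j)
D = -137 (D = -24 - 113 = -137)
n(h) = -137*h²
n(y(4, 5)) + M(-162, 19) = -137*(-3 + 2*4)² - 162*(1 - 57*19) = -137*(-3 + 8)² - 162*(1 - 1083) = -137*5² - 162*(-1082) = -137*25 + 175284 = -3425 + 175284 = 171859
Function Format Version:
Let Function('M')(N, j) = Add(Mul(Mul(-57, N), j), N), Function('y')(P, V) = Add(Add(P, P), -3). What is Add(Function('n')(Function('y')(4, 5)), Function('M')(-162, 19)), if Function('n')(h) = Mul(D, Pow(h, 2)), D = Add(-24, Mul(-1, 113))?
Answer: 171859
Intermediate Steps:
Function('y')(P, V) = Add(-3, Mul(2, P)) (Function('y')(P, V) = Add(Mul(2, P), -3) = Add(-3, Mul(2, P)))
Function('M')(N, j) = Add(N, Mul(-57, N, j)) (Function('M')(N, j) = Add(Mul(-57, N, j), N) = Add(N, Mul(-57, N, j)))
D = -137 (D = Add(-24, -113) = -137)
Function('n')(h) = Mul(-137, Pow(h, 2))
Add(Function('n')(Function('y')(4, 5)), Function('M')(-162, 19)) = Add(Mul(-137, Pow(Add(-3, Mul(2, 4)), 2)), Mul(-162, Add(1, Mul(-57, 19)))) = Add(Mul(-137, Pow(Add(-3, 8), 2)), Mul(-162, Add(1, -1083))) = Add(Mul(-137, Pow(5, 2)), Mul(-162, -1082)) = Add(Mul(-137, 25), 175284) = Add(-3425, 175284) = 171859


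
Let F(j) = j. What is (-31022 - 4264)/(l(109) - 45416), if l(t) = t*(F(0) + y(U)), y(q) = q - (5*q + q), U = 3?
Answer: 35286/47051 ≈ 0.74995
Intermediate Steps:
y(q) = -5*q (y(q) = q - 6*q = -5*q)
l(t) = -15*t (l(t) = t*(0 - 5*3) = t*(0 - 15) = t*(-15) = -15*t)
(-31022 - 4264)/(l(109) - 45416) = (-31022 - 4264)/(-15*109 - 45416) = -35286/(-1635 - 45416) = -35286/(-47051) = -35286*(-1/47051) = 35286/47051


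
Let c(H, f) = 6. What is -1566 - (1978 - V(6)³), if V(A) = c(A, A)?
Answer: -3328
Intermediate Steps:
V(A) = 6
-1566 - (1978 - V(6)³) = -1566 - (1978 - 1*6³) = -1566 - (1978 - 1*216) = -1566 - (1978 - 216) = -1566 - 1*1762 = -1566 - 1762 = -3328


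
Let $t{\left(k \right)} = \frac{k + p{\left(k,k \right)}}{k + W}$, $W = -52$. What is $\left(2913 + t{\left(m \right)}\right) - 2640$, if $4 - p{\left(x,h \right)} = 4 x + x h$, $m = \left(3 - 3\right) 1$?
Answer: $\frac{3548}{13} \approx 272.92$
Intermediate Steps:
$m = 0$ ($m = 0 \cdot 1 = 0$)
$p{\left(x,h \right)} = 4 - 4 x - h x$ ($p{\left(x,h \right)} = 4 - \left(4 x + x h\right) = 4 - \left(4 x + h x\right) = 4 - 4 x - h x$)
$t{\left(k \right)} = \frac{4 - k^{2} - 3 k}{-52 + k}$ ($t{\left(k \right)} = \frac{k - \left(-4 + 4 k + k k\right)}{k - 52} = \frac{k - \left(-4 + k^{2} + 4 k\right)}{-52 + k} = \frac{4 - k^{2} - 3 k}{-52 + k}$)
$\left(2913 + t{\left(m \right)}\right) - 2640 = \left(2913 + \frac{4 - 0^{2} - 0}{-52 + 0}\right) - 2640 = \left(2913 + \frac{4 - 0 + 0}{-52}\right) - 2640 = \left(2913 - \frac{4 + 0 + 0}{52}\right) - 2640 = \left(2913 - \frac{1}{13}\right) - 2640 = \frac{37868}{13} - 2640 = \frac{3548}{13}$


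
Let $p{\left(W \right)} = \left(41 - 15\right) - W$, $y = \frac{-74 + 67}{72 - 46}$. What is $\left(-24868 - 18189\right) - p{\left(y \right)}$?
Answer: $- \frac{1120165}{26} \approx -43083.0$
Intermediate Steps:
$y = - \frac{7}{26} \approx -0.26923$
$p{\left(W \right)} = 26 - W$
$\left(-24868 - 18189\right) - p{\left(y \right)} = \left(-24868 - 18189\right) - \left(26 - - \frac{7}{26}\right) = \left(-24868 - 18189\right) - \left(26 + \frac{7}{26}\right) = -43057 - \frac{683}{26} = - \frac{1120165}{26}$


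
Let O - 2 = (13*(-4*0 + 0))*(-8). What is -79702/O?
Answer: -39851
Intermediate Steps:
O = 2 (O = 2 + (13*(-4*0 + 0))*(-8) = 2 + (13*(0 + 0))*(-8) = 2 + (13*0)*(-8) = 2 + 0*(-8) = 2 + 0 = 2)
-79702/O = -79702/2 = -79702*½ = -39851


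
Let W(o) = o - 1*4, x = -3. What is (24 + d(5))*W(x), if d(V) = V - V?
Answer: -168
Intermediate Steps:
W(o) = -4 + o (W(o) = o - 4 = -4 + o)
d(V) = 0
(24 + d(5))*W(x) = (24 + 0)*(-4 - 3) = 24*(-7) = -168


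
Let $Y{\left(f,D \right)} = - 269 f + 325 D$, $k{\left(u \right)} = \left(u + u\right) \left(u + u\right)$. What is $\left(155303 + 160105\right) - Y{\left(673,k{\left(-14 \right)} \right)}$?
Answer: $241645$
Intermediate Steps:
$k{\left(u \right)} = 4 u^{2}$ ($k{\left(u \right)} = 2 u 2 u = 4 u^{2}$)
$\left(155303 + 160105\right) - Y{\left(673,k{\left(-14 \right)} \right)} = \left(155303 + 160105\right) - \left(\left(-269\right) 673 + 325 \cdot 4 \left(-14\right)^{2}\right) = 315408 - \left(-181037 + 325 \cdot 4 \cdot 196\right) = 315408 - \left(-181037 + 325 \cdot 784\right) = 315408 - \left(-181037 + 254800\right) = 315408 - 73763 = 241645$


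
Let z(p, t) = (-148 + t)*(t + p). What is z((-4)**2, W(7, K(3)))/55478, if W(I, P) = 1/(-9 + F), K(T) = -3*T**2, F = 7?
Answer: -9207/221912 ≈ -0.041489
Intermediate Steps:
W(I, P) = -1/2 (W(I, P) = 1/(-9 + 7) = 1/(-2) = -1/2)
z(p, t) = (-148 + t)*(p + t)
z((-4)**2, W(7, K(3)))/55478 = ((-1/2)**2 - 148*(-4)**2 - 148*(-1/2) + (-4)**2*(-1/2))/55478 = (1/4 - 148*16 + 74 + 16*(-1/2))*(1/55478) = (1/4 - 2368 + 74 - 8)*(1/55478) = -9207/4*1/55478 = -9207/221912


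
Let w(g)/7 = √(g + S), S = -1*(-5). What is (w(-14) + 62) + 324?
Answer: 386 + 21*I ≈ 386.0 + 21.0*I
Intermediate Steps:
S = 5
w(g) = 7*√(5 + g) (w(g) = 7*√(g + 5) = 7*√(5 + g))
(w(-14) + 62) + 324 = (7*√(5 - 14) + 62) + 324 = (7*√(-9) + 62) + 324 = (7*(3*I) + 62) + 324 = (21*I + 62) + 324 = (62 + 21*I) + 324 = 386 + 21*I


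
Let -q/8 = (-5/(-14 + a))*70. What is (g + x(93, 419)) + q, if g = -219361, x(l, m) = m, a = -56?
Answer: -218982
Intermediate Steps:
q = -40 (q = -8*-5/(-14 - 56)*70 = -8*-5/(-70)*70 = -8*(-1/70*(-5))*70 = -4*70/7 = -8*5 = -40)
(g + x(93, 419)) + q = (-219361 + 419) - 40 = -218942 - 40 = -218982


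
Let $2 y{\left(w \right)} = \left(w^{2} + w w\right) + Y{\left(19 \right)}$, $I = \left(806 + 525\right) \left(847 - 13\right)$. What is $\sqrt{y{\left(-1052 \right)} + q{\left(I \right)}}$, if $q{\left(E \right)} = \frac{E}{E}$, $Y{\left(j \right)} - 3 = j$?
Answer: $2 \sqrt{276679} \approx 1052.0$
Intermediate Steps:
$Y{\left(j \right)} = 3 + j$
$I = 1110054$ ($I = 1331 \cdot 834 = 1110054$)
$q{\left(E \right)} = 1$
$y{\left(w \right)} = 11 + w^{2}$ ($y{\left(w \right)} = \frac{\left(w^{2} + w w\right) + \left(3 + 19\right)}{2} = \frac{\left(w^{2} + w^{2}\right) + 22}{2} = \frac{2 w^{2} + 22}{2} = \frac{22 + 2 w^{2}}{2} = 11 + w^{2}$)
$\sqrt{y{\left(-1052 \right)} + q{\left(I \right)}} = \sqrt{\left(11 + \left(-1052\right)^{2}\right) + 1} = \sqrt{\left(11 + 1106704\right) + 1} = \sqrt{1106715 + 1} = \sqrt{1106716} = 2 \sqrt{276679}$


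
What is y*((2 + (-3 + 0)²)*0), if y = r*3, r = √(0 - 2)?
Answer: 0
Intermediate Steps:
r = I*√2 (r = √(-2) = I*√2 ≈ 1.4142*I)
y = 3*I*√2 (y = (I*√2)*3 = 3*I*√2 ≈ 4.2426*I)
y*((2 + (-3 + 0)²)*0) = (3*I*√2)*((2 + (-3 + 0)²)*0) = (3*I*√2)*((2 + (-3)²)*0) = (3*I*√2)*((2 + 9)*0) = (3*I*√2)*(11*0) = (3*I*√2)*0 = 0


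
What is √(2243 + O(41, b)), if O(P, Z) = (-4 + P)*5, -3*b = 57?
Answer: 2*√607 ≈ 49.275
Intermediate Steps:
b = -19 (b = -⅓*57 = -19)
O(P, Z) = -20 + 5*P
√(2243 + O(41, b)) = √(2243 + (-20 + 5*41)) = √(2243 + (-20 + 205)) = √(2243 + 185) = √2428 = 2*√607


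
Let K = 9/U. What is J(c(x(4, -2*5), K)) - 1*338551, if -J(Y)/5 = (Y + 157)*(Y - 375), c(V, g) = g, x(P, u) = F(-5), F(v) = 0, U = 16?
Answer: -11152501/256 ≈ -43564.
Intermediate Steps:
K = 9/16 ≈ 0.56250
x(P, u) = 0
J(Y) = -5*(-375 + Y)*(157 + Y) (J(Y) = -5*(Y + 157)*(Y - 375) = -5*(157 + Y)*(-375 + Y) = -5*(-375 + Y)*(157 + Y))
J(c(x(4, -2*5), K)) - 1*338551 = (294375 - 5*(9/16)² + 1090*(9/16)) - 1*338551 = (294375 - 5*81/256 + 4905/8) - 338551 = (294375 - 405/256 + 4905/8) - 338551 = 75516555/256 - 338551 = -11152501/256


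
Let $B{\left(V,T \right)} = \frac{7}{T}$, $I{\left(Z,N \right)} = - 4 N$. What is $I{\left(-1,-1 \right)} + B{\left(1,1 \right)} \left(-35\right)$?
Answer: $-241$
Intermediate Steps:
$I{\left(-1,-1 \right)} + B{\left(1,1 \right)} \left(-35\right) = \left(-4\right) \left(-1\right) + \frac{7}{1} \left(-35\right) = 4 + 7 \cdot 1 \left(-35\right) = 4 + 7 \left(-35\right) = 4 - 245 = -241$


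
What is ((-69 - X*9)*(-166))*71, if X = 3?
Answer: 1131456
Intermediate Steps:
((-69 - X*9)*(-166))*71 = ((-69 - 3*9)*(-166))*71 = ((-69 - 1*27)*(-166))*71 = ((-69 - 27)*(-166))*71 = -96*(-166)*71 = 15936*71 = 1131456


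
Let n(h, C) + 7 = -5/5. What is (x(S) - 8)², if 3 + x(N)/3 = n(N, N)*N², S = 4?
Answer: 160801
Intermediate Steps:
n(h, C) = -8 (n(h, C) = -7 - 5/5 = -7 - 5*⅕ = -7 - 1 = -8)
x(N) = -9 - 24*N² (x(N) = -9 + 3*(-8*N²) = -9 - 24*N²)
(x(S) - 8)² = ((-9 - 24*4²) - 8)² = ((-9 - 24*16) - 8)² = ((-9 - 384) - 8)² = (-393 - 8)² = (-401)² = 160801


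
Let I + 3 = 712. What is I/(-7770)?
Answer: -709/7770 ≈ -0.091248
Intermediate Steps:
I = 709 (I = -3 + 712 = 709)
I/(-7770) = 709/(-7770) = 709*(-1/7770) = -709/7770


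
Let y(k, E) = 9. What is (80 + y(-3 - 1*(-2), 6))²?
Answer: 7921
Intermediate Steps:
(80 + y(-3 - 1*(-2), 6))² = (80 + 9)² = 89² = 7921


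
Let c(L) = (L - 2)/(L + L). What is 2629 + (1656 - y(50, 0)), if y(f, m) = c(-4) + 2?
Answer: 17129/4 ≈ 4282.3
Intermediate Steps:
c(L) = (-2 + L)/(2*L) (c(L) = (-2 + L)/((2*L)) = (-2 + L)*(1/(2*L)) = (-2 + L)/(2*L))
y(f, m) = 11/4 (y(f, m) = (1/2)*(-2 - 4)/(-4) + 2 = (1/2)*(-1/4)*(-6) + 2 = 3/4 + 2 = 11/4)
2629 + (1656 - y(50, 0)) = 2629 + (1656 - 1*11/4) = 2629 + (1656 - 11/4) = 2629 + 6613/4 = 17129/4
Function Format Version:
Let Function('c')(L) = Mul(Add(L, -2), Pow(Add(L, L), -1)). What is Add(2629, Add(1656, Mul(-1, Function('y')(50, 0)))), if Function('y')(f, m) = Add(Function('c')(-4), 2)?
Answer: Rational(17129, 4) ≈ 4282.3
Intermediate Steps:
Function('c')(L) = Mul(Rational(1, 2), Pow(L, -1), Add(-2, L)) (Function('c')(L) = Mul(Add(-2, L), Pow(Mul(2, L), -1)) = Mul(Add(-2, L), Mul(Rational(1, 2), Pow(L, -1))) = Mul(Rational(1, 2), Pow(L, -1), Add(-2, L)))
Function('y')(f, m) = Rational(11, 4) (Function('y')(f, m) = Add(Mul(Rational(1, 2), Pow(-4, -1), Add(-2, -4)), 2) = Add(Mul(Rational(1, 2), Rational(-1, 4), -6), 2) = Add(Rational(3, 4), 2) = Rational(11, 4))
Add(2629, Add(1656, Mul(-1, Function('y')(50, 0)))) = Add(2629, Add(1656, Mul(-1, Rational(11, 4)))) = Add(2629, Add(1656, Rational(-11, 4))) = Add(2629, Rational(6613, 4)) = Rational(17129, 4)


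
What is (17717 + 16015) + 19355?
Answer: 53087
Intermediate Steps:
(17717 + 16015) + 19355 = 33732 + 19355 = 53087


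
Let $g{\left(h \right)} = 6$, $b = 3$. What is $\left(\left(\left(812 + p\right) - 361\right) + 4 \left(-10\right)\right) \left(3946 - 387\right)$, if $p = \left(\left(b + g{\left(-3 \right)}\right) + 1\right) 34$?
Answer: $2672809$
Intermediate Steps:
$p = 340$ ($p = \left(\left(3 + 6\right) + 1\right) 34 = \left(9 + 1\right) 34 = 10 \cdot 34 = 340$)
$\left(\left(\left(812 + p\right) - 361\right) + 4 \left(-10\right)\right) \left(3946 - 387\right) = \left(\left(\left(812 + 340\right) - 361\right) + 4 \left(-10\right)\right) \left(3946 - 387\right) = \left(\left(1152 - 361\right) - 40\right) 3559 = \left(791 - 40\right) 3559 = 751 \cdot 3559 = 2672809$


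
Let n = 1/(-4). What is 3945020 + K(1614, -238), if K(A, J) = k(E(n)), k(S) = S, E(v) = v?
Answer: 15780079/4 ≈ 3.9450e+6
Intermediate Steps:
n = -¼ ≈ -0.25000
K(A, J) = -¼
3945020 + K(1614, -238) = 3945020 - ¼ = 15780079/4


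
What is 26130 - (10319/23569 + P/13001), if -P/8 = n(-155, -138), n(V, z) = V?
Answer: 8006606085091/306420569 ≈ 26129.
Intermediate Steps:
P = 1240 (P = -8*(-155) = 1240)
26130 - (10319/23569 + P/13001) = 26130 - (10319/23569 + 1240/13001) = 26130 - 1*163382879/306420569 = 26130 - 163382879/306420569 = 8006606085091/306420569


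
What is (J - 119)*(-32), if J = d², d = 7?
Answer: 2240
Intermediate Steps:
J = 49 (J = 7² = 49)
(J - 119)*(-32) = (49 - 119)*(-32) = -70*(-32) = 2240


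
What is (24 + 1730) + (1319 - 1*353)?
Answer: 2720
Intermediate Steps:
(24 + 1730) + (1319 - 1*353) = 1754 + (1319 - 353) = 1754 + 966 = 2720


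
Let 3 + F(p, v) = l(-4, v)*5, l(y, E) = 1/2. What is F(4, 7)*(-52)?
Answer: 26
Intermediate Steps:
l(y, E) = ½
F(p, v) = -½ (F(p, v) = -3 + (½)*5 = -3 + 5/2 = -½)
F(4, 7)*(-52) = -½*(-52) = 26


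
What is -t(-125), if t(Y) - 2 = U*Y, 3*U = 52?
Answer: 6494/3 ≈ 2164.7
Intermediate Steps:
U = 52/3 (U = (⅓)*52 = 52/3 ≈ 17.333)
t(Y) = 2 + 52*Y/3
-t(-125) = -(2 + (52/3)*(-125)) = -(2 - 6500/3) = -1*(-6494/3) = 6494/3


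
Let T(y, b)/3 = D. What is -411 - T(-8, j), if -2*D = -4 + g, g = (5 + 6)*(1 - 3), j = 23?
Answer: -450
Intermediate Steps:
g = -22 (g = 11*(-2) = -22)
D = 13 (D = -(-4 - 22)/2 = -½*(-26) = 13)
T(y, b) = 39 (T(y, b) = 3*13 = 39)
-411 - T(-8, j) = -411 - 1*39 = -411 - 39 = -450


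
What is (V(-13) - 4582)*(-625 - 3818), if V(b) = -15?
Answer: 20424471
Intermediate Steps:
(V(-13) - 4582)*(-625 - 3818) = (-15 - 4582)*(-625 - 3818) = -4597*(-4443) = 20424471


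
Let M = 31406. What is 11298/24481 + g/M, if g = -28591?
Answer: -345111283/768850286 ≈ -0.44887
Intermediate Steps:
11298/24481 + g/M = 11298/24481 - 28591/31406 = -345111283/768850286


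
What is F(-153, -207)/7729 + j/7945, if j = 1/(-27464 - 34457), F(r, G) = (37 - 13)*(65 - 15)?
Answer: 590354806271/3802376964505 ≈ 0.15526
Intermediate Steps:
F(r, G) = 1200 (F(r, G) = 24*50 = 1200)
j = -1/61921 (j = 1/(-61921) = -1/61921 ≈ -1.6150e-5)
F(-153, -207)/7729 + j/7945 = 1200/7729 - 1/61921/7945 = 1200*(1/7729) - 1/61921*1/7945 = 1200/7729 - 1/491962345 = 590354806271/3802376964505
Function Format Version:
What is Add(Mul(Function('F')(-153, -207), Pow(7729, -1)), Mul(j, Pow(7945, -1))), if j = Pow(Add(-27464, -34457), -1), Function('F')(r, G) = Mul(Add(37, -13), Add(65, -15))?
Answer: Rational(590354806271, 3802376964505) ≈ 0.15526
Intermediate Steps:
Function('F')(r, G) = 1200 (Function('F')(r, G) = Mul(24, 50) = 1200)
j = Rational(-1, 61921) (j = Pow(-61921, -1) = Rational(-1, 61921) ≈ -1.6150e-5)
Add(Mul(Function('F')(-153, -207), Pow(7729, -1)), Mul(j, Pow(7945, -1))) = Add(Mul(1200, Pow(7729, -1)), Mul(Rational(-1, 61921), Pow(7945, -1))) = Add(Mul(1200, Rational(1, 7729)), Mul(Rational(-1, 61921), Rational(1, 7945))) = Add(Rational(1200, 7729), Rational(-1, 491962345)) = Rational(590354806271, 3802376964505)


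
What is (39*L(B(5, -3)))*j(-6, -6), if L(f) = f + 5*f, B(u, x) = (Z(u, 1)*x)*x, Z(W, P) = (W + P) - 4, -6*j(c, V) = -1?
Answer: 702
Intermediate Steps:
j(c, V) = ⅙ (j(c, V) = -⅙*(-1) = ⅙)
Z(W, P) = -4 + P + W (Z(W, P) = (P + W) - 4 = -4 + P + W)
B(u, x) = x²*(-3 + u) (B(u, x) = ((-4 + 1 + u)*x)*x = ((-3 + u)*x)*x = (x*(-3 + u))*x = x²*(-3 + u))
L(f) = 6*f
(39*L(B(5, -3)))*j(-6, -6) = (39*(6*((-3)²*(-3 + 5))))*(⅙) = (39*(6*(9*2)))*(⅙) = (39*(6*18))*(⅙) = (39*108)*(⅙) = 4212*(⅙) = 702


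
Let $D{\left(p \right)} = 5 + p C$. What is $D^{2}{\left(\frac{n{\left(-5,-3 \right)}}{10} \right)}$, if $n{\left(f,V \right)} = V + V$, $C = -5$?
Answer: $64$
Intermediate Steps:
$n{\left(f,V \right)} = 2 V$
$D{\left(p \right)} = 5 - 5 p$ ($D{\left(p \right)} = 5 + p \left(-5\right) = 5 - 5 p$)
$D^{2}{\left(\frac{n{\left(-5,-3 \right)}}{10} \right)} = \left(5 - 5 \frac{2 \left(-3\right)}{10}\right)^{2} = \left(5 - 5 \left(\left(-6\right) \frac{1}{10}\right)\right)^{2} = \left(5 - -3\right)^{2} = \left(5 + 3\right)^{2} = 8^{2} = 64$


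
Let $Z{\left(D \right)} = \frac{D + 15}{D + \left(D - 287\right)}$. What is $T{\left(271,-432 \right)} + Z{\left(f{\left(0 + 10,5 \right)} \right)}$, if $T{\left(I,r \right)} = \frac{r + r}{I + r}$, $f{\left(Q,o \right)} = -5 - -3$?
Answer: $\frac{249331}{46851} \approx 5.3218$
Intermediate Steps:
$f{\left(Q,o \right)} = -2$ ($f{\left(Q,o \right)} = -5 + 3 = -2$)
$T{\left(I,r \right)} = \frac{2 r}{I + r}$
$Z{\left(D \right)} = \frac{15 + D}{-287 + 2 D}$ ($Z{\left(D \right)} = \frac{15 + D}{D + \left(-287 + D\right)} = \frac{15 + D}{-287 + 2 D}$)
$T{\left(271,-432 \right)} + Z{\left(f{\left(0 + 10,5 \right)} \right)} = 2 \left(-432\right) \frac{1}{271 - 432} + \frac{15 - 2}{-287 + 2 \left(-2\right)} = 2 \left(-432\right) \frac{1}{-161} + \frac{1}{-287 - 4} \cdot 13 = 2 \left(-432\right) \left(- \frac{1}{161}\right) + \frac{1}{-291} \cdot 13 = \frac{864}{161} - \frac{13}{291} = \frac{249331}{46851}$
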